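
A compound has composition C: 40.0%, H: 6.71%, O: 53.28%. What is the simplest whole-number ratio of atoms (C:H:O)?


Assume 100 g of compound, divide each mass% by atomic mass to get moles, then normalize by the smallest to get a raw atom ratio.
Moles per 100 g: C: 40.0/12.011 = 3.3303, H: 6.71/1.008 = 6.6567, O: 53.28/15.999 = 3.3302
Raw ratio (divide by min = 3.3302): C: 1.0, H: 1.999, O: 1.0
Multiply by 1 to clear fractions: C: 1.0 ~= 1, H: 1.999 ~= 2, O: 1.0 ~= 1
Reduce by GCD to get the simplest whole-number ratio:

1:2:1


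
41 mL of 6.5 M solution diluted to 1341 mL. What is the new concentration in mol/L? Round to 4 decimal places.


Dilution: M1*V1 = M2*V2, solve for M2.
M2 = M1*V1 / V2
M2 = 6.5 * 41 / 1341
M2 = 266.5 / 1341
M2 = 0.19873229 mol/L, rounded to 4 dp:

0.1987 mol/L


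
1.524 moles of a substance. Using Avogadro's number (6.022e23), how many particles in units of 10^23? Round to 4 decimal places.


N = n * NA, then divide by 1e23 for the requested units.
N / 1e23 = n * 6.022
N / 1e23 = 1.524 * 6.022
N / 1e23 = 9.177528, rounded to 4 dp:

9.1775


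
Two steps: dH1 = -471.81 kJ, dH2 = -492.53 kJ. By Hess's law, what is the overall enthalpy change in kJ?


Hess's law: enthalpy is a state function, so add the step enthalpies.
dH_total = dH1 + dH2 = -471.81 + (-492.53)
dH_total = -964.34 kJ:

-964.34 kJ


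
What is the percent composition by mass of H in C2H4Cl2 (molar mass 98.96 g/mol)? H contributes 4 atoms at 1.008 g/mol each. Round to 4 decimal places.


pct = 100 * (n_elem * M_elem) / M_total
mass_contribution = 4 * 1.008 = 4.032 g/mol
pct = 100 * 4.032 / 98.96
pct = 4.07437348 %, rounded to 4 dp:

4.0744 %


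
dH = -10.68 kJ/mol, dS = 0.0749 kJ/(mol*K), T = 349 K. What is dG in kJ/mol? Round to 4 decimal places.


Gibbs: dG = dH - T*dS (consistent units, dS already in kJ/(mol*K)).
T*dS = 349 * 0.0749 = 26.1401
dG = -10.68 - (26.1401)
dG = -36.8201 kJ/mol, rounded to 4 dp:

-36.8201 kJ/mol


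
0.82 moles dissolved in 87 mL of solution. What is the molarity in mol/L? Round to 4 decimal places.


Convert volume to liters: V_L = V_mL / 1000.
V_L = 87 / 1000 = 0.087 L
M = n / V_L = 0.82 / 0.087
M = 9.42528736 mol/L, rounded to 4 dp:

9.4253 mol/L


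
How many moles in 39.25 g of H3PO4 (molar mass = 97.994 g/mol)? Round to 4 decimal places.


n = mass / M
n = 39.25 / 97.994
n = 0.40053473 mol, rounded to 4 dp:

0.4005 mol


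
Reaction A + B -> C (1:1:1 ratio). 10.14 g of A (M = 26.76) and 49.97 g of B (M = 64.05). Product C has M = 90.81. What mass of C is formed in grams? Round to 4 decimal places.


Find moles of each reactant; the smaller value is the limiting reagent in a 1:1:1 reaction, so moles_C equals moles of the limiter.
n_A = mass_A / M_A = 10.14 / 26.76 = 0.378924 mol
n_B = mass_B / M_B = 49.97 / 64.05 = 0.780172 mol
Limiting reagent: A (smaller), n_limiting = 0.378924 mol
mass_C = n_limiting * M_C = 0.378924 * 90.81
mass_C = 34.41008844 g, rounded to 4 dp:

34.4101 g


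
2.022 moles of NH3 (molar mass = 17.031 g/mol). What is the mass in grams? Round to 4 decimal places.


mass = n * M
mass = 2.022 * 17.031
mass = 34.436682 g, rounded to 4 dp:

34.4367 g


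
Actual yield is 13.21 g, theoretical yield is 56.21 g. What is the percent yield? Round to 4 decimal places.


% yield = 100 * actual / theoretical
% yield = 100 * 13.21 / 56.21
% yield = 23.50115638 %, rounded to 4 dp:

23.5012 %


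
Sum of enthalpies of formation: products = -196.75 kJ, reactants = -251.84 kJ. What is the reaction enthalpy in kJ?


dH_rxn = sum(dH_f products) - sum(dH_f reactants)
dH_rxn = -196.75 - (-251.84)
dH_rxn = 55.09 kJ:

55.09 kJ


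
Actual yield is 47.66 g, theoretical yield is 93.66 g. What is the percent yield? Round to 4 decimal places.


% yield = 100 * actual / theoretical
% yield = 100 * 47.66 / 93.66
% yield = 50.88618407 %, rounded to 4 dp:

50.8862 %


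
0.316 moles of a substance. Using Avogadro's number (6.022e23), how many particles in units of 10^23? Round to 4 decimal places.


N = n * NA, then divide by 1e23 for the requested units.
N / 1e23 = n * 6.022
N / 1e23 = 0.316 * 6.022
N / 1e23 = 1.902952, rounded to 4 dp:

1.9030


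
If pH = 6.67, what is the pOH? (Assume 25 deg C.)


At 25 deg C, pH + pOH = 14.
pOH = 14 - pH = 14 - 6.67
pOH = 7.33:

7.33


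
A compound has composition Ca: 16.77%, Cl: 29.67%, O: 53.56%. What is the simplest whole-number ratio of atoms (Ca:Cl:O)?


Assume 100 g of compound, divide each mass% by atomic mass to get moles, then normalize by the smallest to get a raw atom ratio.
Moles per 100 g: Ca: 16.77/40.078 = 0.4184, Cl: 29.67/35.453 = 0.8369, O: 53.56/15.999 = 3.3477
Raw ratio (divide by min = 0.4184): Ca: 1.0, Cl: 2.0, O: 8.001
Multiply by 1 to clear fractions: Ca: 1.0 ~= 1, Cl: 2.0 ~= 2, O: 8.001 ~= 8
Reduce by GCD to get the simplest whole-number ratio:

1:2:8


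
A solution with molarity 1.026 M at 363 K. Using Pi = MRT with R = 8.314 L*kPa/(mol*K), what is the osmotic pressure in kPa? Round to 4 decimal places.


Osmotic pressure (van't Hoff): Pi = M*R*T.
RT = 8.314 * 363 = 3017.982
Pi = 1.026 * 3017.982
Pi = 3096.449532 kPa, rounded to 4 dp:

3096.4495 kPa


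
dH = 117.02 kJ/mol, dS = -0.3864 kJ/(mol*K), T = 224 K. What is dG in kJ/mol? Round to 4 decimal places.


Gibbs: dG = dH - T*dS (consistent units, dS already in kJ/(mol*K)).
T*dS = 224 * -0.3864 = -86.5536
dG = 117.02 - (-86.5536)
dG = 203.5736 kJ/mol, rounded to 4 dp:

203.5736 kJ/mol


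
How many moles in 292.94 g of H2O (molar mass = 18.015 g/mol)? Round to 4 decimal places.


n = mass / M
n = 292.94 / 18.015
n = 16.2608937 mol, rounded to 4 dp:

16.2609 mol


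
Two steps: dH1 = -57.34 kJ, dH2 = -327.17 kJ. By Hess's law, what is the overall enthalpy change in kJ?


Hess's law: enthalpy is a state function, so add the step enthalpies.
dH_total = dH1 + dH2 = -57.34 + (-327.17)
dH_total = -384.51 kJ:

-384.51 kJ


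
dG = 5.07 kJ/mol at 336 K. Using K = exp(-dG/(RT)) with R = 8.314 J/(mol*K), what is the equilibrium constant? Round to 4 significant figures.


dG is in kJ/mol; multiply by 1000 to match R in J/(mol*K).
RT = 8.314 * 336 = 2793.504 J/mol
exponent = -dG*1000 / (RT) = -(5.07*1000) / 2793.504 = -1.81492491
K = exp(-1.81492491)
K = 0.16285014, rounded to 4 significant figures:

0.1629


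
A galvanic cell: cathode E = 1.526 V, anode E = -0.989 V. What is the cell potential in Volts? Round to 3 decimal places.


Standard cell potential: E_cell = E_cathode - E_anode.
E_cell = 1.526 - (-0.989)
E_cell = 2.515 V, rounded to 3 dp:

2.515 V


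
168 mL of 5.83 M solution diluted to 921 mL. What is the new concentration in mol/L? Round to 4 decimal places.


Dilution: M1*V1 = M2*V2, solve for M2.
M2 = M1*V1 / V2
M2 = 5.83 * 168 / 921
M2 = 979.44 / 921
M2 = 1.06345277 mol/L, rounded to 4 dp:

1.0635 mol/L


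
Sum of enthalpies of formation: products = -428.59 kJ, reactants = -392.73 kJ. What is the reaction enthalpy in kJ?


dH_rxn = sum(dH_f products) - sum(dH_f reactants)
dH_rxn = -428.59 - (-392.73)
dH_rxn = -35.86 kJ:

-35.86 kJ


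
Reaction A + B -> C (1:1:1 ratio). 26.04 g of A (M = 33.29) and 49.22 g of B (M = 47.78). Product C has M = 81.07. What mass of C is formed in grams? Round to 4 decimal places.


Find moles of each reactant; the smaller value is the limiting reagent in a 1:1:1 reaction, so moles_C equals moles of the limiter.
n_A = mass_A / M_A = 26.04 / 33.29 = 0.782217 mol
n_B = mass_B / M_B = 49.22 / 47.78 = 1.030138 mol
Limiting reagent: A (smaller), n_limiting = 0.782217 mol
mass_C = n_limiting * M_C = 0.782217 * 81.07
mass_C = 63.41433219 g, rounded to 4 dp:

63.4143 g


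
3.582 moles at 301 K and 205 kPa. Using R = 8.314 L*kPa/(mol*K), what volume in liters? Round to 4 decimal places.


PV = nRT, solve for V = nRT / P.
nRT = 3.582 * 8.314 * 301 = 8964.0051
V = 8964.0051 / 205
V = 43.72685415 L, rounded to 4 dp:

43.7269 L


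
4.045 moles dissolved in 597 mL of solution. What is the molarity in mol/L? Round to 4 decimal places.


Convert volume to liters: V_L = V_mL / 1000.
V_L = 597 / 1000 = 0.597 L
M = n / V_L = 4.045 / 0.597
M = 6.77554439 mol/L, rounded to 4 dp:

6.7755 mol/L


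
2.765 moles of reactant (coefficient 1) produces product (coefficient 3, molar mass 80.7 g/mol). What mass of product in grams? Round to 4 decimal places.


Use the coefficient ratio to convert reactant moles to product moles, then multiply by the product's molar mass.
moles_P = moles_R * (coeff_P / coeff_R) = 2.765 * (3/1) = 8.295
mass_P = moles_P * M_P = 8.295 * 80.7
mass_P = 669.4065 g, rounded to 4 dp:

669.4065 g


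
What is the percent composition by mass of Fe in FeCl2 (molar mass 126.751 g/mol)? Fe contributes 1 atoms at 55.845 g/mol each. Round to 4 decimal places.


pct = 100 * (n_elem * M_elem) / M_total
mass_contribution = 1 * 55.845 = 55.845 g/mol
pct = 100 * 55.845 / 126.751
pct = 44.05882399 %, rounded to 4 dp:

44.0588 %


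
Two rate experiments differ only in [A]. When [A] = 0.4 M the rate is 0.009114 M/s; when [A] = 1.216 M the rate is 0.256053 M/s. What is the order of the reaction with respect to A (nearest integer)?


Rate is proportional to [A]^n, so rate2/rate1 = ([A]2/[A]1)^n. Take logs to solve for n.
rate2/rate1 = 0.256053 / 0.009114 = 28.0945
[A]2/[A]1 = 1.216 / 0.4 = 3.04
n = ln(28.0945) / ln(3.04) = 3.0
Nearest integer order:

3


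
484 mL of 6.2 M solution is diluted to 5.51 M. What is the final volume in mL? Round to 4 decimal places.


Dilution: M1*V1 = M2*V2, solve for V2.
V2 = M1*V1 / M2
V2 = 6.2 * 484 / 5.51
V2 = 3000.8 / 5.51
V2 = 544.60980036 mL, rounded to 4 dp:

544.6098 mL


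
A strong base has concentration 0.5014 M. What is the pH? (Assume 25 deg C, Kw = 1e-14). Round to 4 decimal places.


A strong base dissociates completely, so [OH-] equals the given concentration.
pOH = -log10([OH-]) = -log10(0.5014) = 0.299816
pH = 14 - pOH = 14 - 0.299816
pH = 13.700184, rounded to 4 dp:

13.7002


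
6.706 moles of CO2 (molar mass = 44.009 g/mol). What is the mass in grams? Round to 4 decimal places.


mass = n * M
mass = 6.706 * 44.009
mass = 295.124354 g, rounded to 4 dp:

295.1244 g


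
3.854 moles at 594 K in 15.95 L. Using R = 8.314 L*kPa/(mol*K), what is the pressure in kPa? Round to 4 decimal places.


PV = nRT, solve for P = nRT / V.
nRT = 3.854 * 8.314 * 594 = 19033.0407
P = 19033.0407 / 15.95
P = 1193.29408777 kPa, rounded to 4 dp:

1193.2941 kPa


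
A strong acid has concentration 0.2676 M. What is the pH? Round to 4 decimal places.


A strong acid dissociates completely, so [H+] equals the given concentration.
pH = -log10([H+]) = -log10(0.2676)
pH = 0.57251389, rounded to 4 dp:

0.5725


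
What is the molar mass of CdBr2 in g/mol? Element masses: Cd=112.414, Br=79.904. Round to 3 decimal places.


M = sum(count * atomic_mass) over atoms.
M = 1*112.414 + 2*79.904
M = 112.414 + 159.808
M = 272.222 g/mol, rounded to 3 dp:

272.222 g/mol


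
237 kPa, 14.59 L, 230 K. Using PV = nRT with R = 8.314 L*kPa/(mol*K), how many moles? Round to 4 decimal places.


PV = nRT, solve for n = PV / (RT).
PV = 237 * 14.59 = 3457.83
RT = 8.314 * 230 = 1912.22
n = 3457.83 / 1912.22
n = 1.80828043 mol, rounded to 4 dp:

1.8083 mol


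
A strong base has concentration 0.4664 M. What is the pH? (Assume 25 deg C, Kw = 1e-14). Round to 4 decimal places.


A strong base dissociates completely, so [OH-] equals the given concentration.
pOH = -log10([OH-]) = -log10(0.4664) = 0.331241
pH = 14 - pOH = 14 - 0.331241
pH = 13.668759, rounded to 4 dp:

13.6688


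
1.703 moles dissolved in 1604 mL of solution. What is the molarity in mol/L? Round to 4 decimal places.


Convert volume to liters: V_L = V_mL / 1000.
V_L = 1604 / 1000 = 1.604 L
M = n / V_L = 1.703 / 1.604
M = 1.0617207 mol/L, rounded to 4 dp:

1.0617 mol/L


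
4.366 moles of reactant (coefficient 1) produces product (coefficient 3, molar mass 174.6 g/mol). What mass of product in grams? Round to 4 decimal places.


Use the coefficient ratio to convert reactant moles to product moles, then multiply by the product's molar mass.
moles_P = moles_R * (coeff_P / coeff_R) = 4.366 * (3/1) = 13.098
mass_P = moles_P * M_P = 13.098 * 174.6
mass_P = 2286.9108 g, rounded to 4 dp:

2286.9108 g


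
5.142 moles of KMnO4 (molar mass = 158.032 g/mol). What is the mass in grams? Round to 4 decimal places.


mass = n * M
mass = 5.142 * 158.032
mass = 812.600544 g, rounded to 4 dp:

812.6005 g


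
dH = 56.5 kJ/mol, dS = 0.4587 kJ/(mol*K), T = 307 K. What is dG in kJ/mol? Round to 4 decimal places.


Gibbs: dG = dH - T*dS (consistent units, dS already in kJ/(mol*K)).
T*dS = 307 * 0.4587 = 140.8209
dG = 56.5 - (140.8209)
dG = -84.3209 kJ/mol, rounded to 4 dp:

-84.3209 kJ/mol


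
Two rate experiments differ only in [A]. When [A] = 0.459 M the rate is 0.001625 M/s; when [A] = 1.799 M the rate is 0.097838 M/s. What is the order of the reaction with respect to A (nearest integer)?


Rate is proportional to [A]^n, so rate2/rate1 = ([A]2/[A]1)^n. Take logs to solve for n.
rate2/rate1 = 0.097838 / 0.001625 = 60.208
[A]2/[A]1 = 1.799 / 0.459 = 3.9194
n = ln(60.208) / ln(3.9194) = 3.0
Nearest integer order:

3


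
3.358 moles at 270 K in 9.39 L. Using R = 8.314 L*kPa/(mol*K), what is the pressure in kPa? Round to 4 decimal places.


PV = nRT, solve for P = nRT / V.
nRT = 3.358 * 8.314 * 270 = 7537.9712
P = 7537.9712 / 9.39
P = 802.765836 kPa, rounded to 4 dp:

802.7658 kPa


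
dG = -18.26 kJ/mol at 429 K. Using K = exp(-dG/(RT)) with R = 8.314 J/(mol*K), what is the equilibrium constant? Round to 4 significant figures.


dG is in kJ/mol; multiply by 1000 to match R in J/(mol*K).
RT = 8.314 * 429 = 3566.706 J/mol
exponent = -dG*1000 / (RT) = -(-18.26*1000) / 3566.706 = 5.11956971
K = exp(5.11956971)
K = 167.26338, rounded to 4 significant figures:

167.3


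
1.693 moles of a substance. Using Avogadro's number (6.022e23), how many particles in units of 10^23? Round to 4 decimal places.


N = n * NA, then divide by 1e23 for the requested units.
N / 1e23 = n * 6.022
N / 1e23 = 1.693 * 6.022
N / 1e23 = 10.195246, rounded to 4 dp:

10.1952


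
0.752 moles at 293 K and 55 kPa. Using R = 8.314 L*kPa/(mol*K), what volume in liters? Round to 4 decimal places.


PV = nRT, solve for V = nRT / P.
nRT = 0.752 * 8.314 * 293 = 1831.8735
V = 1831.8735 / 55
V = 33.30679091 L, rounded to 4 dp:

33.3068 L


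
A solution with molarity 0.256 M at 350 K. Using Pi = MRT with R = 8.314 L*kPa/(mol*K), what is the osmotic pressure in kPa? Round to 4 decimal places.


Osmotic pressure (van't Hoff): Pi = M*R*T.
RT = 8.314 * 350 = 2909.9
Pi = 0.256 * 2909.9
Pi = 744.9344 kPa, rounded to 4 dp:

744.9344 kPa


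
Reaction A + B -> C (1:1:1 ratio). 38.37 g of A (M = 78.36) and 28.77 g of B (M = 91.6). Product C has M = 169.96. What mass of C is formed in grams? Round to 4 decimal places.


Find moles of each reactant; the smaller value is the limiting reagent in a 1:1:1 reaction, so moles_C equals moles of the limiter.
n_A = mass_A / M_A = 38.37 / 78.36 = 0.489663 mol
n_B = mass_B / M_B = 28.77 / 91.6 = 0.314083 mol
Limiting reagent: B (smaller), n_limiting = 0.314083 mol
mass_C = n_limiting * M_C = 0.314083 * 169.96
mass_C = 53.38154668 g, rounded to 4 dp:

53.3815 g


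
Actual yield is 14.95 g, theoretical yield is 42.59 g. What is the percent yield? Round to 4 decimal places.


% yield = 100 * actual / theoretical
% yield = 100 * 14.95 / 42.59
% yield = 35.10213665 %, rounded to 4 dp:

35.1021 %


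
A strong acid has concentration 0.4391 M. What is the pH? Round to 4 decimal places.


A strong acid dissociates completely, so [H+] equals the given concentration.
pH = -log10([H+]) = -log10(0.4391)
pH = 0.35743656, rounded to 4 dp:

0.3574


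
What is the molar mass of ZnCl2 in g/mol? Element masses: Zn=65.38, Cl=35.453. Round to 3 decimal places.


M = sum(count * atomic_mass) over atoms.
M = 1*65.38 + 2*35.453
M = 65.38 + 70.906
M = 136.286 g/mol, rounded to 3 dp:

136.286 g/mol


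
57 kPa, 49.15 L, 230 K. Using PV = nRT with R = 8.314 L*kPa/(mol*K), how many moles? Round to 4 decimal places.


PV = nRT, solve for n = PV / (RT).
PV = 57 * 49.15 = 2801.55
RT = 8.314 * 230 = 1912.22
n = 2801.55 / 1912.22
n = 1.46507724 mol, rounded to 4 dp:

1.4651 mol


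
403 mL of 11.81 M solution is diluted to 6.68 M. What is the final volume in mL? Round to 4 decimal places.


Dilution: M1*V1 = M2*V2, solve for V2.
V2 = M1*V1 / M2
V2 = 11.81 * 403 / 6.68
V2 = 4759.43 / 6.68
V2 = 712.48952096 mL, rounded to 4 dp:

712.4895 mL


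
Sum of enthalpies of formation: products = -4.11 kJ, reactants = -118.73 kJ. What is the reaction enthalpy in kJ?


dH_rxn = sum(dH_f products) - sum(dH_f reactants)
dH_rxn = -4.11 - (-118.73)
dH_rxn = 114.62 kJ:

114.62 kJ


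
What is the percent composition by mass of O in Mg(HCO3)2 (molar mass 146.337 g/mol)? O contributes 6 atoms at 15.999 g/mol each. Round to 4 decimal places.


pct = 100 * (n_elem * M_elem) / M_total
mass_contribution = 6 * 15.999 = 95.994 g/mol
pct = 100 * 95.994 / 146.337
pct = 65.59790074 %, rounded to 4 dp:

65.5979 %


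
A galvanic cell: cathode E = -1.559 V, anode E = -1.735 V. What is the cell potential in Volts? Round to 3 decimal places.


Standard cell potential: E_cell = E_cathode - E_anode.
E_cell = -1.559 - (-1.735)
E_cell = 0.176 V, rounded to 3 dp:

0.176 V


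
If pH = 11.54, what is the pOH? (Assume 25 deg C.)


At 25 deg C, pH + pOH = 14.
pOH = 14 - pH = 14 - 11.54
pOH = 2.46:

2.46


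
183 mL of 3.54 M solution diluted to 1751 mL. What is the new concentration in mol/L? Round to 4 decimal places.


Dilution: M1*V1 = M2*V2, solve for M2.
M2 = M1*V1 / V2
M2 = 3.54 * 183 / 1751
M2 = 647.82 / 1751
M2 = 0.36997144 mol/L, rounded to 4 dp:

0.3700 mol/L


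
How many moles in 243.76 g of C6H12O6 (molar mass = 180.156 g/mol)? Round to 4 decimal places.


n = mass / M
n = 243.76 / 180.156
n = 1.35304958 mol, rounded to 4 dp:

1.3530 mol


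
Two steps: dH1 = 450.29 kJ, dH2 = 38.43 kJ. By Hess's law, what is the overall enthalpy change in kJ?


Hess's law: enthalpy is a state function, so add the step enthalpies.
dH_total = dH1 + dH2 = 450.29 + (38.43)
dH_total = 488.72 kJ:

488.72 kJ


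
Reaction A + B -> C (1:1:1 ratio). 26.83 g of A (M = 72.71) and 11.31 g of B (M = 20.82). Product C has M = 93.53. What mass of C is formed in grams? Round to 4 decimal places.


Find moles of each reactant; the smaller value is the limiting reagent in a 1:1:1 reaction, so moles_C equals moles of the limiter.
n_A = mass_A / M_A = 26.83 / 72.71 = 0.369 mol
n_B = mass_B / M_B = 11.31 / 20.82 = 0.543228 mol
Limiting reagent: A (smaller), n_limiting = 0.369 mol
mass_C = n_limiting * M_C = 0.369 * 93.53
mass_C = 34.51257 g, rounded to 4 dp:

34.5126 g


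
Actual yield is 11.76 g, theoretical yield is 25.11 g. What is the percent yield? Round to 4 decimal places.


% yield = 100 * actual / theoretical
% yield = 100 * 11.76 / 25.11
% yield = 46.8339307 %, rounded to 4 dp:

46.8339 %


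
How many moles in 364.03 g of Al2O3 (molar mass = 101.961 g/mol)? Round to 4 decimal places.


n = mass / M
n = 364.03 / 101.961
n = 3.57028668 mol, rounded to 4 dp:

3.5703 mol


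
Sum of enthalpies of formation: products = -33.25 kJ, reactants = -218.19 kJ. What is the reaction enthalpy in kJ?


dH_rxn = sum(dH_f products) - sum(dH_f reactants)
dH_rxn = -33.25 - (-218.19)
dH_rxn = 184.94 kJ:

184.94 kJ


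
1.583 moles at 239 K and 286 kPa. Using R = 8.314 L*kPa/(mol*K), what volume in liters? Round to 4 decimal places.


PV = nRT, solve for V = nRT / P.
nRT = 1.583 * 8.314 * 239 = 3145.4938
V = 3145.4938 / 286
V = 10.99823007 L, rounded to 4 dp:

10.9982 L


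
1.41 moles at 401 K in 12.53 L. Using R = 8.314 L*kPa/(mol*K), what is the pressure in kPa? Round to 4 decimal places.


PV = nRT, solve for P = nRT / V.
nRT = 1.41 * 8.314 * 401 = 4700.8187
P = 4700.8187 / 12.53
P = 375.16509976 kPa, rounded to 4 dp:

375.1651 kPa


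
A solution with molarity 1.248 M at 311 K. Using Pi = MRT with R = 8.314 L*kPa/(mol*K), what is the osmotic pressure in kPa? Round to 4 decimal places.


Osmotic pressure (van't Hoff): Pi = M*R*T.
RT = 8.314 * 311 = 2585.654
Pi = 1.248 * 2585.654
Pi = 3226.896192 kPa, rounded to 4 dp:

3226.8962 kPa


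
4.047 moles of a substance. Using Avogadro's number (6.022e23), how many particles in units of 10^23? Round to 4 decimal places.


N = n * NA, then divide by 1e23 for the requested units.
N / 1e23 = n * 6.022
N / 1e23 = 4.047 * 6.022
N / 1e23 = 24.371034, rounded to 4 dp:

24.3710


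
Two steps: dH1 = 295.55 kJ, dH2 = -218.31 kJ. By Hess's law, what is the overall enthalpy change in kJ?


Hess's law: enthalpy is a state function, so add the step enthalpies.
dH_total = dH1 + dH2 = 295.55 + (-218.31)
dH_total = 77.24 kJ:

77.24 kJ


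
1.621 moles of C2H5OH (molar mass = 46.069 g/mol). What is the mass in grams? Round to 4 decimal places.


mass = n * M
mass = 1.621 * 46.069
mass = 74.677849 g, rounded to 4 dp:

74.6778 g


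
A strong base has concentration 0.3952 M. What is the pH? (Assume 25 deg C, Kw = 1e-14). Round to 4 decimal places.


A strong base dissociates completely, so [OH-] equals the given concentration.
pOH = -log10([OH-]) = -log10(0.3952) = 0.403183
pH = 14 - pOH = 14 - 0.403183
pH = 13.596817, rounded to 4 dp:

13.5968


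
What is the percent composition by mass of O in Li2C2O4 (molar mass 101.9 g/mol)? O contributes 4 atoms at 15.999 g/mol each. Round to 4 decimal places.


pct = 100 * (n_elem * M_elem) / M_total
mass_contribution = 4 * 15.999 = 63.996 g/mol
pct = 100 * 63.996 / 101.9
pct = 62.80274779 %, rounded to 4 dp:

62.8027 %


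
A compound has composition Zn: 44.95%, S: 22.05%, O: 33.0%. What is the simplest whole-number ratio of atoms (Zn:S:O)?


Assume 100 g of compound, divide each mass% by atomic mass to get moles, then normalize by the smallest to get a raw atom ratio.
Moles per 100 g: Zn: 44.95/65.38 = 0.6875, S: 22.05/32.065 = 0.6877, O: 33.0/15.999 = 2.0626
Raw ratio (divide by min = 0.6875): Zn: 1.0, S: 1.0, O: 3.0
Multiply by 1 to clear fractions: Zn: 1.0 ~= 1, S: 1.0 ~= 1, O: 3.0 ~= 3
Reduce by GCD to get the simplest whole-number ratio:

1:1:3


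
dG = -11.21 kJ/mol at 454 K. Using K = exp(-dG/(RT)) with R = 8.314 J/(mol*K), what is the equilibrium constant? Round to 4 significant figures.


dG is in kJ/mol; multiply by 1000 to match R in J/(mol*K).
RT = 8.314 * 454 = 3774.556 J/mol
exponent = -dG*1000 / (RT) = -(-11.21*1000) / 3774.556 = 2.96988573
K = exp(2.96988573)
K = 19.489692, rounded to 4 significant figures:

19.49


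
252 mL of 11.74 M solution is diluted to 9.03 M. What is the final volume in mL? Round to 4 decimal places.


Dilution: M1*V1 = M2*V2, solve for V2.
V2 = M1*V1 / M2
V2 = 11.74 * 252 / 9.03
V2 = 2958.48 / 9.03
V2 = 327.62790698 mL, rounded to 4 dp:

327.6279 mL


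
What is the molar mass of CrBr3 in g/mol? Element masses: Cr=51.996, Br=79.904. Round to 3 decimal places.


M = sum(count * atomic_mass) over atoms.
M = 1*51.996 + 3*79.904
M = 51.996 + 239.712
M = 291.708 g/mol, rounded to 3 dp:

291.708 g/mol


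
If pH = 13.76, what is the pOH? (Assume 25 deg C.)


At 25 deg C, pH + pOH = 14.
pOH = 14 - pH = 14 - 13.76
pOH = 0.24:

0.24


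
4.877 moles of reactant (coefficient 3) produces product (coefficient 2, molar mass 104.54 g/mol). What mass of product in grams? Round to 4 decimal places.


Use the coefficient ratio to convert reactant moles to product moles, then multiply by the product's molar mass.
moles_P = moles_R * (coeff_P / coeff_R) = 4.877 * (2/3) = 3.251333
mass_P = moles_P * M_P = 3.251333 * 104.54
mass_P = 339.89435182 g, rounded to 4 dp:

339.8944 g


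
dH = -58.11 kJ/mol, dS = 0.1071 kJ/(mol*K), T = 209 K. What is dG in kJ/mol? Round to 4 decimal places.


Gibbs: dG = dH - T*dS (consistent units, dS already in kJ/(mol*K)).
T*dS = 209 * 0.1071 = 22.3839
dG = -58.11 - (22.3839)
dG = -80.4939 kJ/mol, rounded to 4 dp:

-80.4939 kJ/mol


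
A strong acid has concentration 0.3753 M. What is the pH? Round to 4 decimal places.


A strong acid dissociates completely, so [H+] equals the given concentration.
pH = -log10([H+]) = -log10(0.3753)
pH = 0.42562144, rounded to 4 dp:

0.4256


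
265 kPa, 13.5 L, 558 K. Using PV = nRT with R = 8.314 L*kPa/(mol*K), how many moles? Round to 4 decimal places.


PV = nRT, solve for n = PV / (RT).
PV = 265 * 13.5 = 3577.5
RT = 8.314 * 558 = 4639.212
n = 3577.5 / 4639.212
n = 0.77114389 mol, rounded to 4 dp:

0.7711 mol


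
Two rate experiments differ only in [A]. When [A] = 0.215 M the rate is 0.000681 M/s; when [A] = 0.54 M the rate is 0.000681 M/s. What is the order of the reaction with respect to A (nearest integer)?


Rate is proportional to [A]^n, so rate2/rate1 = ([A]2/[A]1)^n. Take logs to solve for n.
rate2/rate1 = 0.000681 / 0.000681 = 1.0
[A]2/[A]1 = 0.54 / 0.215 = 2.5116
n = ln(1.0) / ln(2.5116) = 0.0
Nearest integer order:

0


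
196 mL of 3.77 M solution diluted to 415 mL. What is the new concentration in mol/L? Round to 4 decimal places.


Dilution: M1*V1 = M2*V2, solve for M2.
M2 = M1*V1 / V2
M2 = 3.77 * 196 / 415
M2 = 738.92 / 415
M2 = 1.78053012 mol/L, rounded to 4 dp:

1.7805 mol/L


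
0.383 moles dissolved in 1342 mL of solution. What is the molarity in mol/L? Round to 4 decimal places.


Convert volume to liters: V_L = V_mL / 1000.
V_L = 1342 / 1000 = 1.342 L
M = n / V_L = 0.383 / 1.342
M = 0.28539493 mol/L, rounded to 4 dp:

0.2854 mol/L


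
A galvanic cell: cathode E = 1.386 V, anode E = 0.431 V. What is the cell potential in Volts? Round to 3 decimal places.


Standard cell potential: E_cell = E_cathode - E_anode.
E_cell = 1.386 - (0.431)
E_cell = 0.955 V, rounded to 3 dp:

0.955 V


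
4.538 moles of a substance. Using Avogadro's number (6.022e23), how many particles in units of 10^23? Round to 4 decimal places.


N = n * NA, then divide by 1e23 for the requested units.
N / 1e23 = n * 6.022
N / 1e23 = 4.538 * 6.022
N / 1e23 = 27.327836, rounded to 4 dp:

27.3278


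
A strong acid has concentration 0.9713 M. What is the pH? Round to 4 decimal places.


A strong acid dissociates completely, so [H+] equals the given concentration.
pH = -log10([H+]) = -log10(0.9713)
pH = 0.01264661, rounded to 4 dp:

0.0126


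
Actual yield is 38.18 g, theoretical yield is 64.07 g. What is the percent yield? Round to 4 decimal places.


% yield = 100 * actual / theoretical
% yield = 100 * 38.18 / 64.07
% yield = 59.59107226 %, rounded to 4 dp:

59.5911 %


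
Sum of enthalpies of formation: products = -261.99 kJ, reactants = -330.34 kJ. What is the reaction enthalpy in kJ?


dH_rxn = sum(dH_f products) - sum(dH_f reactants)
dH_rxn = -261.99 - (-330.34)
dH_rxn = 68.35 kJ:

68.35 kJ


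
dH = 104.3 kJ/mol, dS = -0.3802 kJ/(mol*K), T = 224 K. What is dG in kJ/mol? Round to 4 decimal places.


Gibbs: dG = dH - T*dS (consistent units, dS already in kJ/(mol*K)).
T*dS = 224 * -0.3802 = -85.1648
dG = 104.3 - (-85.1648)
dG = 189.4648 kJ/mol, rounded to 4 dp:

189.4648 kJ/mol


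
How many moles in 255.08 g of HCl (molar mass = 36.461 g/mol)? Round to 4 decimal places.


n = mass / M
n = 255.08 / 36.461
n = 6.99596829 mol, rounded to 4 dp:

6.9960 mol


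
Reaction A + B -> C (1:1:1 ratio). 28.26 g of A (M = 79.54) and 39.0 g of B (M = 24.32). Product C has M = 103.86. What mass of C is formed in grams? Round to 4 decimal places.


Find moles of each reactant; the smaller value is the limiting reagent in a 1:1:1 reaction, so moles_C equals moles of the limiter.
n_A = mass_A / M_A = 28.26 / 79.54 = 0.355293 mol
n_B = mass_B / M_B = 39.0 / 24.32 = 1.603618 mol
Limiting reagent: A (smaller), n_limiting = 0.355293 mol
mass_C = n_limiting * M_C = 0.355293 * 103.86
mass_C = 36.90073098 g, rounded to 4 dp:

36.9007 g


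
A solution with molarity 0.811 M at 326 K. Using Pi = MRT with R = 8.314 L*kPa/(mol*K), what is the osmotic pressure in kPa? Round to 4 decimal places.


Osmotic pressure (van't Hoff): Pi = M*R*T.
RT = 8.314 * 326 = 2710.364
Pi = 0.811 * 2710.364
Pi = 2198.105204 kPa, rounded to 4 dp:

2198.1052 kPa


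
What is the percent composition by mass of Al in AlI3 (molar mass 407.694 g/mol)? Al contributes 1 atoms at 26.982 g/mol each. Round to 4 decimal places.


pct = 100 * (n_elem * M_elem) / M_total
mass_contribution = 1 * 26.982 = 26.982 g/mol
pct = 100 * 26.982 / 407.694
pct = 6.61819894 %, rounded to 4 dp:

6.6182 %


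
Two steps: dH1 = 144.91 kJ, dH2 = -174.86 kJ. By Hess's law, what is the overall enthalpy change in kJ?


Hess's law: enthalpy is a state function, so add the step enthalpies.
dH_total = dH1 + dH2 = 144.91 + (-174.86)
dH_total = -29.95 kJ:

-29.95 kJ


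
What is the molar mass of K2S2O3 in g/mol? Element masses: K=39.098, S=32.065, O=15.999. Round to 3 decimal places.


M = sum(count * atomic_mass) over atoms.
M = 2*39.098 + 2*32.065 + 3*15.999
M = 78.196 + 64.13 + 47.997
M = 190.323 g/mol, rounded to 3 dp:

190.323 g/mol


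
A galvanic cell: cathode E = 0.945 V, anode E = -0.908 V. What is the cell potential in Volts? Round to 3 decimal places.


Standard cell potential: E_cell = E_cathode - E_anode.
E_cell = 0.945 - (-0.908)
E_cell = 1.853 V, rounded to 3 dp:

1.853 V


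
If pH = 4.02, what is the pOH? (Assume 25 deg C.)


At 25 deg C, pH + pOH = 14.
pOH = 14 - pH = 14 - 4.02
pOH = 9.98:

9.98


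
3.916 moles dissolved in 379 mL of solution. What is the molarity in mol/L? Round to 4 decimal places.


Convert volume to liters: V_L = V_mL / 1000.
V_L = 379 / 1000 = 0.379 L
M = n / V_L = 3.916 / 0.379
M = 10.33245383 mol/L, rounded to 4 dp:

10.3325 mol/L


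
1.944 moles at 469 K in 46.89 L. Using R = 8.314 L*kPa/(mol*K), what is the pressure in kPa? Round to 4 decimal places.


PV = nRT, solve for P = nRT / V.
nRT = 1.944 * 8.314 * 469 = 7580.1731
P = 7580.1731 / 46.89
P = 161.65862871 kPa, rounded to 4 dp:

161.6586 kPa


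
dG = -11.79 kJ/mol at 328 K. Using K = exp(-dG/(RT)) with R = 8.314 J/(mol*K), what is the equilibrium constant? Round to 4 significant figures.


dG is in kJ/mol; multiply by 1000 to match R in J/(mol*K).
RT = 8.314 * 328 = 2726.992 J/mol
exponent = -dG*1000 / (RT) = -(-11.79*1000) / 2726.992 = 4.32344503
K = exp(4.32344503)
K = 75.448102, rounded to 4 significant figures:

75.45


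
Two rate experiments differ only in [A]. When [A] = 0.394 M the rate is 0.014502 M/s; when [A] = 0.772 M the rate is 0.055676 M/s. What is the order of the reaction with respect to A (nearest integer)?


Rate is proportional to [A]^n, so rate2/rate1 = ([A]2/[A]1)^n. Take logs to solve for n.
rate2/rate1 = 0.055676 / 0.014502 = 3.8392
[A]2/[A]1 = 0.772 / 0.394 = 1.9594
n = ln(3.8392) / ln(1.9594) = 2.0
Nearest integer order:

2


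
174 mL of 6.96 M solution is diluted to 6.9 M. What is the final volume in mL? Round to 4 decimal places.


Dilution: M1*V1 = M2*V2, solve for V2.
V2 = M1*V1 / M2
V2 = 6.96 * 174 / 6.9
V2 = 1211.04 / 6.9
V2 = 175.51304348 mL, rounded to 4 dp:

175.5130 mL


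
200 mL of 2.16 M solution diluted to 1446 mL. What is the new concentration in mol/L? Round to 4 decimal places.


Dilution: M1*V1 = M2*V2, solve for M2.
M2 = M1*V1 / V2
M2 = 2.16 * 200 / 1446
M2 = 432.0 / 1446
M2 = 0.29875519 mol/L, rounded to 4 dp:

0.2988 mol/L


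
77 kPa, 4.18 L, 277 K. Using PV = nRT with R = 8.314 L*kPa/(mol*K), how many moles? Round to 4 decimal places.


PV = nRT, solve for n = PV / (RT).
PV = 77 * 4.18 = 321.86
RT = 8.314 * 277 = 2302.978
n = 321.86 / 2302.978
n = 0.13975817 mol, rounded to 4 dp:

0.1398 mol


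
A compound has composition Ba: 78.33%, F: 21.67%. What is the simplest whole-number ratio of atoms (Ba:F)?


Assume 100 g of compound, divide each mass% by atomic mass to get moles, then normalize by the smallest to get a raw atom ratio.
Moles per 100 g: Ba: 78.33/137.327 = 0.5704, F: 21.67/18.998 = 1.1406
Raw ratio (divide by min = 0.5704): Ba: 1.0, F: 2.0
Multiply by 1 to clear fractions: Ba: 1.0 ~= 1, F: 2.0 ~= 2
Reduce by GCD to get the simplest whole-number ratio:

1:2


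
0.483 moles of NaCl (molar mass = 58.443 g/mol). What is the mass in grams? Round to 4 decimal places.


mass = n * M
mass = 0.483 * 58.443
mass = 28.227969 g, rounded to 4 dp:

28.2280 g


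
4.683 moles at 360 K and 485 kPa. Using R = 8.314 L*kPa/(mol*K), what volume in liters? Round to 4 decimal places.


PV = nRT, solve for V = nRT / P.
nRT = 4.683 * 8.314 * 360 = 14016.4063
V = 14016.4063 / 485
V = 28.8998068 L, rounded to 4 dp:

28.8998 L


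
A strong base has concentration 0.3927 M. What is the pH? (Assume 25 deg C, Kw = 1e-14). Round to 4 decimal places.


A strong base dissociates completely, so [OH-] equals the given concentration.
pOH = -log10([OH-]) = -log10(0.3927) = 0.405939
pH = 14 - pOH = 14 - 0.405939
pH = 13.594061, rounded to 4 dp:

13.5941


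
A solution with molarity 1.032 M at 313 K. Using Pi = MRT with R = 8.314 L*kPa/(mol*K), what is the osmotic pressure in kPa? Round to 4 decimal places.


Osmotic pressure (van't Hoff): Pi = M*R*T.
RT = 8.314 * 313 = 2602.282
Pi = 1.032 * 2602.282
Pi = 2685.555024 kPa, rounded to 4 dp:

2685.5550 kPa


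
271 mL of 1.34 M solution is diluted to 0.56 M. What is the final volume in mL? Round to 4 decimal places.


Dilution: M1*V1 = M2*V2, solve for V2.
V2 = M1*V1 / M2
V2 = 1.34 * 271 / 0.56
V2 = 363.14 / 0.56
V2 = 648.46428571 mL, rounded to 4 dp:

648.4643 mL


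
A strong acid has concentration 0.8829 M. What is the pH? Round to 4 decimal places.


A strong acid dissociates completely, so [H+] equals the given concentration.
pH = -log10([H+]) = -log10(0.8829)
pH = 0.05408848, rounded to 4 dp:

0.0541


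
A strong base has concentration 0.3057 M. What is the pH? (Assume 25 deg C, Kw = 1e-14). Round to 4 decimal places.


A strong base dissociates completely, so [OH-] equals the given concentration.
pOH = -log10([OH-]) = -log10(0.3057) = 0.514705
pH = 14 - pOH = 14 - 0.514705
pH = 13.485295, rounded to 4 dp:

13.4853


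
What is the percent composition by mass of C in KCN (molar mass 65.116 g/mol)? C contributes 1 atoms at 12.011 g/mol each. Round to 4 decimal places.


pct = 100 * (n_elem * M_elem) / M_total
mass_contribution = 1 * 12.011 = 12.011 g/mol
pct = 100 * 12.011 / 65.116
pct = 18.44554334 %, rounded to 4 dp:

18.4455 %


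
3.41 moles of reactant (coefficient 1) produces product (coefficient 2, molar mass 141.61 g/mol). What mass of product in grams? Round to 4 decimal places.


Use the coefficient ratio to convert reactant moles to product moles, then multiply by the product's molar mass.
moles_P = moles_R * (coeff_P / coeff_R) = 3.41 * (2/1) = 6.82
mass_P = moles_P * M_P = 6.82 * 141.61
mass_P = 965.7802 g, rounded to 4 dp:

965.7802 g


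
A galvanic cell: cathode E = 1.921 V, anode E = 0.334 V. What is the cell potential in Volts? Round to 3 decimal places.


Standard cell potential: E_cell = E_cathode - E_anode.
E_cell = 1.921 - (0.334)
E_cell = 1.587 V, rounded to 3 dp:

1.587 V


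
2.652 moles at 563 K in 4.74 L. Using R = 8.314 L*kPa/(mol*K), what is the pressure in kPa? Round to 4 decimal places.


PV = nRT, solve for P = nRT / V.
nRT = 2.652 * 8.314 * 563 = 12413.4339
P = 12413.4339 / 4.74
P = 2618.86791139 kPa, rounded to 4 dp:

2618.8679 kPa


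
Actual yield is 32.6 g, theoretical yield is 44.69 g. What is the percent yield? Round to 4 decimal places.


% yield = 100 * actual / theoretical
% yield = 100 * 32.6 / 44.69
% yield = 72.946968 %, rounded to 4 dp:

72.9470 %


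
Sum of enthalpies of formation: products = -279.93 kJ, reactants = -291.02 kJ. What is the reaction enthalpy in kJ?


dH_rxn = sum(dH_f products) - sum(dH_f reactants)
dH_rxn = -279.93 - (-291.02)
dH_rxn = 11.09 kJ:

11.09 kJ


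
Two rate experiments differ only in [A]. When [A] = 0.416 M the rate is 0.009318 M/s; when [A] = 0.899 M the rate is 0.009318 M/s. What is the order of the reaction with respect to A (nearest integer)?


Rate is proportional to [A]^n, so rate2/rate1 = ([A]2/[A]1)^n. Take logs to solve for n.
rate2/rate1 = 0.009318 / 0.009318 = 1.0
[A]2/[A]1 = 0.899 / 0.416 = 2.1611
n = ln(1.0) / ln(2.1611) = 0.0
Nearest integer order:

0


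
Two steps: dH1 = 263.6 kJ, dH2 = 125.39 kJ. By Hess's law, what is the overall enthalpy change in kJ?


Hess's law: enthalpy is a state function, so add the step enthalpies.
dH_total = dH1 + dH2 = 263.6 + (125.39)
dH_total = 388.99 kJ:

388.99 kJ


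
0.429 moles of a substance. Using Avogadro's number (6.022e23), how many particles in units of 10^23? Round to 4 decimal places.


N = n * NA, then divide by 1e23 for the requested units.
N / 1e23 = n * 6.022
N / 1e23 = 0.429 * 6.022
N / 1e23 = 2.583438, rounded to 4 dp:

2.5834


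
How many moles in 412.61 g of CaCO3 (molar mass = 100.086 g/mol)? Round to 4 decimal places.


n = mass / M
n = 412.61 / 100.086
n = 4.1225546 mol, rounded to 4 dp:

4.1226 mol


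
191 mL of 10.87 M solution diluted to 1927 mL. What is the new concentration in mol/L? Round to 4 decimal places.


Dilution: M1*V1 = M2*V2, solve for M2.
M2 = M1*V1 / V2
M2 = 10.87 * 191 / 1927
M2 = 2076.17 / 1927
M2 = 1.07741048 mol/L, rounded to 4 dp:

1.0774 mol/L


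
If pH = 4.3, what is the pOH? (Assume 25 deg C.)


At 25 deg C, pH + pOH = 14.
pOH = 14 - pH = 14 - 4.3
pOH = 9.7:

9.70


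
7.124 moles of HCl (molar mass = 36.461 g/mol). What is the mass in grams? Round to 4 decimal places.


mass = n * M
mass = 7.124 * 36.461
mass = 259.748164 g, rounded to 4 dp:

259.7482 g


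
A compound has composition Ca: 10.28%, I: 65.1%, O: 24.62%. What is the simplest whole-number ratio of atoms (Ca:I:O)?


Assume 100 g of compound, divide each mass% by atomic mass to get moles, then normalize by the smallest to get a raw atom ratio.
Moles per 100 g: Ca: 10.28/40.078 = 0.2565, I: 65.1/126.904 = 0.513, O: 24.62/15.999 = 1.5388
Raw ratio (divide by min = 0.2565): Ca: 1.0, I: 2.0, O: 5.999
Multiply by 1 to clear fractions: Ca: 1.0 ~= 1, I: 2.0 ~= 2, O: 5.999 ~= 6
Reduce by GCD to get the simplest whole-number ratio:

1:2:6


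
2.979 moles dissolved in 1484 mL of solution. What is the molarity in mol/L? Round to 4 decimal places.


Convert volume to liters: V_L = V_mL / 1000.
V_L = 1484 / 1000 = 1.484 L
M = n / V_L = 2.979 / 1.484
M = 2.0074124 mol/L, rounded to 4 dp:

2.0074 mol/L


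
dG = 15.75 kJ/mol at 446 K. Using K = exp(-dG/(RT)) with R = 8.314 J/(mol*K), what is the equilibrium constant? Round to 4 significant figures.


dG is in kJ/mol; multiply by 1000 to match R in J/(mol*K).
RT = 8.314 * 446 = 3708.044 J/mol
exponent = -dG*1000 / (RT) = -(15.75*1000) / 3708.044 = -4.24752241
K = exp(-4.24752241)
K = 0.014299619, rounded to 4 significant figures:

0.01430


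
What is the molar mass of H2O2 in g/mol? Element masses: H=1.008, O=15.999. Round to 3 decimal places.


M = sum(count * atomic_mass) over atoms.
M = 2*1.008 + 2*15.999
M = 2.016 + 31.998
M = 34.014 g/mol, rounded to 3 dp:

34.014 g/mol


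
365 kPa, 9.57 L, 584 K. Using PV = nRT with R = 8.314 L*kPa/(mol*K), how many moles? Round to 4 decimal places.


PV = nRT, solve for n = PV / (RT).
PV = 365 * 9.57 = 3493.05
RT = 8.314 * 584 = 4855.376
n = 3493.05 / 4855.376
n = 0.71941905 mol, rounded to 4 dp:

0.7194 mol


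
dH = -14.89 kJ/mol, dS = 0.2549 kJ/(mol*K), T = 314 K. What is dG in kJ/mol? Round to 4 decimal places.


Gibbs: dG = dH - T*dS (consistent units, dS already in kJ/(mol*K)).
T*dS = 314 * 0.2549 = 80.0386
dG = -14.89 - (80.0386)
dG = -94.9286 kJ/mol, rounded to 4 dp:

-94.9286 kJ/mol


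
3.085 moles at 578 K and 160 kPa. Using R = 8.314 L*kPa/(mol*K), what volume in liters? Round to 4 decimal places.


PV = nRT, solve for V = nRT / P.
nRT = 3.085 * 8.314 * 578 = 14824.9428
V = 14824.9428 / 160
V = 92.6558925 L, rounded to 4 dp:

92.6559 L
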